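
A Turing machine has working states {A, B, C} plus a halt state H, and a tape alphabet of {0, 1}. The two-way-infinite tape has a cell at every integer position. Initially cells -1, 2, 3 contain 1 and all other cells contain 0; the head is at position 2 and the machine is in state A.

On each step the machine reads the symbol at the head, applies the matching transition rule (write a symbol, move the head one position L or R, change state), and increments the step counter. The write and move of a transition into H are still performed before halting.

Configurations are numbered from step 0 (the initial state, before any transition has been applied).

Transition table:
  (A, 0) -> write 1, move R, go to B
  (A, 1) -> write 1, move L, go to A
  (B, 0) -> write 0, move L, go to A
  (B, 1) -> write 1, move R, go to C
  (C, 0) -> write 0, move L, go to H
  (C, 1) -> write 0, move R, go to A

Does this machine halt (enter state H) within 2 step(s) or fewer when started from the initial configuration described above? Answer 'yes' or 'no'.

Answer: no

Derivation:
Step 1: in state A at pos 2, read 1 -> (A,1)->write 1,move L,goto A. Now: state=A, head=1, tape[-2..4]=0100110 (head:    ^)
Step 2: in state A at pos 1, read 0 -> (A,0)->write 1,move R,goto B. Now: state=B, head=2, tape[-2..4]=0101110 (head:     ^)
After 2 step(s): state = B (not H) -> not halted within 2 -> no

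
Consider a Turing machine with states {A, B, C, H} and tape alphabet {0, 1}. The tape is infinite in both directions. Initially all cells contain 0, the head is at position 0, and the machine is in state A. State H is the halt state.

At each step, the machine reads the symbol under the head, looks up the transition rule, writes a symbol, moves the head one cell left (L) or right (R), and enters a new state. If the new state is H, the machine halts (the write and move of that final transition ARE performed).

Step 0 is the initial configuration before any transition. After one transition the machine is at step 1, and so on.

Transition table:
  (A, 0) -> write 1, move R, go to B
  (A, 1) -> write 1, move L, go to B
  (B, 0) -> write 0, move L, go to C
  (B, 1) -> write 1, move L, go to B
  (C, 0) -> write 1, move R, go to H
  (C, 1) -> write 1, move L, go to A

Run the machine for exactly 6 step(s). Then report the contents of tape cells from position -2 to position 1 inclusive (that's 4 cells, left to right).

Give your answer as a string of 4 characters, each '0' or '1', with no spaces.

Answer: 0110

Derivation:
Step 1: in state A at pos 0, read 0 -> (A,0)->write 1,move R,goto B. Now: state=B, head=1, tape[-1..2]=0100 (head:   ^)
Step 2: in state B at pos 1, read 0 -> (B,0)->write 0,move L,goto C. Now: state=C, head=0, tape[-1..2]=0100 (head:  ^)
Step 3: in state C at pos 0, read 1 -> (C,1)->write 1,move L,goto A. Now: state=A, head=-1, tape[-2..2]=00100 (head:  ^)
Step 4: in state A at pos -1, read 0 -> (A,0)->write 1,move R,goto B. Now: state=B, head=0, tape[-2..2]=01100 (head:   ^)
Step 5: in state B at pos 0, read 1 -> (B,1)->write 1,move L,goto B. Now: state=B, head=-1, tape[-2..2]=01100 (head:  ^)
Step 6: in state B at pos -1, read 1 -> (B,1)->write 1,move L,goto B. Now: state=B, head=-2, tape[-3..2]=001100 (head:  ^)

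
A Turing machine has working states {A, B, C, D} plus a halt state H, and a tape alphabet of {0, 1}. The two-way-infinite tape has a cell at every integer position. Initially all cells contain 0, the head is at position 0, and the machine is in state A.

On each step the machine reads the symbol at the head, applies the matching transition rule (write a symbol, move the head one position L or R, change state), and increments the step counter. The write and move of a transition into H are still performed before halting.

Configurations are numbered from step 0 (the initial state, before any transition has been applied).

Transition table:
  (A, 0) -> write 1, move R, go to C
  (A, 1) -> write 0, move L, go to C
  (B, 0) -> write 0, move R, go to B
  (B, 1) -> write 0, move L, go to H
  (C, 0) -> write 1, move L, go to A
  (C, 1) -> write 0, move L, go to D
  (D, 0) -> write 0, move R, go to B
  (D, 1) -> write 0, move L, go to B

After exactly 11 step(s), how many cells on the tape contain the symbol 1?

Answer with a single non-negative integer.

Answer: 1

Derivation:
Step 1: in state A at pos 0, read 0 -> (A,0)->write 1,move R,goto C. Now: state=C, head=1, tape[-1..2]=0100 (head:   ^)
Step 2: in state C at pos 1, read 0 -> (C,0)->write 1,move L,goto A. Now: state=A, head=0, tape[-1..2]=0110 (head:  ^)
Step 3: in state A at pos 0, read 1 -> (A,1)->write 0,move L,goto C. Now: state=C, head=-1, tape[-2..2]=00010 (head:  ^)
Step 4: in state C at pos -1, read 0 -> (C,0)->write 1,move L,goto A. Now: state=A, head=-2, tape[-3..2]=001010 (head:  ^)
Step 5: in state A at pos -2, read 0 -> (A,0)->write 1,move R,goto C. Now: state=C, head=-1, tape[-3..2]=011010 (head:   ^)
Step 6: in state C at pos -1, read 1 -> (C,1)->write 0,move L,goto D. Now: state=D, head=-2, tape[-3..2]=010010 (head:  ^)
Step 7: in state D at pos -2, read 1 -> (D,1)->write 0,move L,goto B. Now: state=B, head=-3, tape[-4..2]=0000010 (head:  ^)
Step 8: in state B at pos -3, read 0 -> (B,0)->write 0,move R,goto B. Now: state=B, head=-2, tape[-4..2]=0000010 (head:   ^)
Step 9: in state B at pos -2, read 0 -> (B,0)->write 0,move R,goto B. Now: state=B, head=-1, tape[-4..2]=0000010 (head:    ^)
Step 10: in state B at pos -1, read 0 -> (B,0)->write 0,move R,goto B. Now: state=B, head=0, tape[-4..2]=0000010 (head:     ^)
Step 11: in state B at pos 0, read 0 -> (B,0)->write 0,move R,goto B. Now: state=B, head=1, tape[-4..2]=0000010 (head:      ^)
Cells containing 1 after step 11: {1} -> 1 cell(s)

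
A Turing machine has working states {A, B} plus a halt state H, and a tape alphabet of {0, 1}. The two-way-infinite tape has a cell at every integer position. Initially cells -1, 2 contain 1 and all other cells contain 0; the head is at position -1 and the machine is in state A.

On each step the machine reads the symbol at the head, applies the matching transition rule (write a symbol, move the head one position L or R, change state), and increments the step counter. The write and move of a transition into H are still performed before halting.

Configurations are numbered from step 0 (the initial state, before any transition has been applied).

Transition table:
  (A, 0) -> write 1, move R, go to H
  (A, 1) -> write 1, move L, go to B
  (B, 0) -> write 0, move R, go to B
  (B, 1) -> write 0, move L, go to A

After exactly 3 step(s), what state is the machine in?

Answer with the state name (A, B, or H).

Step 1: in state A at pos -1, read 1 -> (A,1)->write 1,move L,goto B. Now: state=B, head=-2, tape[-3..3]=0010010 (head:  ^)
Step 2: in state B at pos -2, read 0 -> (B,0)->write 0,move R,goto B. Now: state=B, head=-1, tape[-3..3]=0010010 (head:   ^)
Step 3: in state B at pos -1, read 1 -> (B,1)->write 0,move L,goto A. Now: state=A, head=-2, tape[-3..3]=0000010 (head:  ^)

Answer: A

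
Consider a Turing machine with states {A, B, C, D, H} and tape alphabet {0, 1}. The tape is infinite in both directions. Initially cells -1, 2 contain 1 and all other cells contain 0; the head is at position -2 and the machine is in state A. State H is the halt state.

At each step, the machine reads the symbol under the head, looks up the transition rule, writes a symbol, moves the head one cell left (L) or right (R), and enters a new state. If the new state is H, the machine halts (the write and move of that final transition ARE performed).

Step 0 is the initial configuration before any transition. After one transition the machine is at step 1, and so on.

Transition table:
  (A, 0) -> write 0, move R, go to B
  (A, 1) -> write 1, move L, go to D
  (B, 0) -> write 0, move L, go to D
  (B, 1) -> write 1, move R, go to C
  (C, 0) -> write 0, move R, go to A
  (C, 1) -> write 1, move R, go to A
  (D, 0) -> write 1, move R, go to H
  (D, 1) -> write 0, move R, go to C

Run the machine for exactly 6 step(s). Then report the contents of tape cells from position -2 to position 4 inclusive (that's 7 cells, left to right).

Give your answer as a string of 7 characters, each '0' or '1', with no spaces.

Step 1: in state A at pos -2, read 0 -> (A,0)->write 0,move R,goto B. Now: state=B, head=-1, tape[-3..3]=0010010 (head:   ^)
Step 2: in state B at pos -1, read 1 -> (B,1)->write 1,move R,goto C. Now: state=C, head=0, tape[-3..3]=0010010 (head:    ^)
Step 3: in state C at pos 0, read 0 -> (C,0)->write 0,move R,goto A. Now: state=A, head=1, tape[-3..3]=0010010 (head:     ^)
Step 4: in state A at pos 1, read 0 -> (A,0)->write 0,move R,goto B. Now: state=B, head=2, tape[-3..3]=0010010 (head:      ^)
Step 5: in state B at pos 2, read 1 -> (B,1)->write 1,move R,goto C. Now: state=C, head=3, tape[-3..4]=00100100 (head:       ^)
Step 6: in state C at pos 3, read 0 -> (C,0)->write 0,move R,goto A. Now: state=A, head=4, tape[-3..5]=001001000 (head:        ^)

Answer: 0100100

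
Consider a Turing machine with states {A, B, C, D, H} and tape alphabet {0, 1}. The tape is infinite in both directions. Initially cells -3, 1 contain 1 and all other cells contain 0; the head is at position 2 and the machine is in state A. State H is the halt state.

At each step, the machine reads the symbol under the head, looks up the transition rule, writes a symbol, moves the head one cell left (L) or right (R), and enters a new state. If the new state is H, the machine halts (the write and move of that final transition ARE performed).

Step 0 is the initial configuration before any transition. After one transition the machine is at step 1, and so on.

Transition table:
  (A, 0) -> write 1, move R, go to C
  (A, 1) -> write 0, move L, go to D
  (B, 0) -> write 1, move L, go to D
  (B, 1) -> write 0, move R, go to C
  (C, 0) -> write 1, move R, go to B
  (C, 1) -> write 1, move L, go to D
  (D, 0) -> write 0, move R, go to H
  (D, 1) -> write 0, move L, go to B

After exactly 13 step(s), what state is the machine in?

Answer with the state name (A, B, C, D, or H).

Answer: D

Derivation:
Step 1: in state A at pos 2, read 0 -> (A,0)->write 1,move R,goto C. Now: state=C, head=3, tape[-4..4]=010001100 (head:        ^)
Step 2: in state C at pos 3, read 0 -> (C,0)->write 1,move R,goto B. Now: state=B, head=4, tape[-4..5]=0100011100 (head:         ^)
Step 3: in state B at pos 4, read 0 -> (B,0)->write 1,move L,goto D. Now: state=D, head=3, tape[-4..5]=0100011110 (head:        ^)
Step 4: in state D at pos 3, read 1 -> (D,1)->write 0,move L,goto B. Now: state=B, head=2, tape[-4..5]=0100011010 (head:       ^)
Step 5: in state B at pos 2, read 1 -> (B,1)->write 0,move R,goto C. Now: state=C, head=3, tape[-4..5]=0100010010 (head:        ^)
Step 6: in state C at pos 3, read 0 -> (C,0)->write 1,move R,goto B. Now: state=B, head=4, tape[-4..5]=0100010110 (head:         ^)
Step 7: in state B at pos 4, read 1 -> (B,1)->write 0,move R,goto C. Now: state=C, head=5, tape[-4..6]=01000101000 (head:          ^)
Step 8: in state C at pos 5, read 0 -> (C,0)->write 1,move R,goto B. Now: state=B, head=6, tape[-4..7]=010001010100 (head:           ^)
Step 9: in state B at pos 6, read 0 -> (B,0)->write 1,move L,goto D. Now: state=D, head=5, tape[-4..7]=010001010110 (head:          ^)
Step 10: in state D at pos 5, read 1 -> (D,1)->write 0,move L,goto B. Now: state=B, head=4, tape[-4..7]=010001010010 (head:         ^)
Step 11: in state B at pos 4, read 0 -> (B,0)->write 1,move L,goto D. Now: state=D, head=3, tape[-4..7]=010001011010 (head:        ^)
Step 12: in state D at pos 3, read 1 -> (D,1)->write 0,move L,goto B. Now: state=B, head=2, tape[-4..7]=010001001010 (head:       ^)
Step 13: in state B at pos 2, read 0 -> (B,0)->write 1,move L,goto D. Now: state=D, head=1, tape[-4..7]=010001101010 (head:      ^)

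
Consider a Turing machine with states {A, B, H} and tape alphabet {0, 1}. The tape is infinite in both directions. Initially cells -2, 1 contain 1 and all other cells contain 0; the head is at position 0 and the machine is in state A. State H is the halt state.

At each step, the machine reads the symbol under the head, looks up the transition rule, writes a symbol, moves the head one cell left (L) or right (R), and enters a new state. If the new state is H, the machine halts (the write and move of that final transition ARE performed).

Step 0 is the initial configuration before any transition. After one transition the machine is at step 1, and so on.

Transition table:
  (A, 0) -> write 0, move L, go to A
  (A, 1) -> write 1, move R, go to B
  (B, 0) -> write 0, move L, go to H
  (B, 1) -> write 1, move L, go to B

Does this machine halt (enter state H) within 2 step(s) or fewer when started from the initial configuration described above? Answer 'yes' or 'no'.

Step 1: in state A at pos 0, read 0 -> (A,0)->write 0,move L,goto A. Now: state=A, head=-1, tape[-3..2]=010010 (head:   ^)
Step 2: in state A at pos -1, read 0 -> (A,0)->write 0,move L,goto A. Now: state=A, head=-2, tape[-3..2]=010010 (head:  ^)
After 2 step(s): state = A (not H) -> not halted within 2 -> no

Answer: no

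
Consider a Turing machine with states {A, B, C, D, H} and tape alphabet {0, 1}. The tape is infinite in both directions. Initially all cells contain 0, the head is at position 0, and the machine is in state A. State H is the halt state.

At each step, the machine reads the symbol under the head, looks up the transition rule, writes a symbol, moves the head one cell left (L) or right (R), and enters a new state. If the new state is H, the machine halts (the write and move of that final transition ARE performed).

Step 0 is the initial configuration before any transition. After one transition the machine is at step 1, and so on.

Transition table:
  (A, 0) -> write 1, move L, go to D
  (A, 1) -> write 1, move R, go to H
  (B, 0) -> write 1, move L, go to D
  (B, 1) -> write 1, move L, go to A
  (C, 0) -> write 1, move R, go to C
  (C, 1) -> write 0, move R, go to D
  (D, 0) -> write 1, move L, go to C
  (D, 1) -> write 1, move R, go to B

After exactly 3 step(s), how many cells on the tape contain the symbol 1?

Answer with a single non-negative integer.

Answer: 3

Derivation:
Step 1: in state A at pos 0, read 0 -> (A,0)->write 1,move L,goto D. Now: state=D, head=-1, tape[-2..1]=0010 (head:  ^)
Step 2: in state D at pos -1, read 0 -> (D,0)->write 1,move L,goto C. Now: state=C, head=-2, tape[-3..1]=00110 (head:  ^)
Step 3: in state C at pos -2, read 0 -> (C,0)->write 1,move R,goto C. Now: state=C, head=-1, tape[-3..1]=01110 (head:   ^)
Cells containing 1 after step 3: {-2, -1, 0} -> 3 cell(s)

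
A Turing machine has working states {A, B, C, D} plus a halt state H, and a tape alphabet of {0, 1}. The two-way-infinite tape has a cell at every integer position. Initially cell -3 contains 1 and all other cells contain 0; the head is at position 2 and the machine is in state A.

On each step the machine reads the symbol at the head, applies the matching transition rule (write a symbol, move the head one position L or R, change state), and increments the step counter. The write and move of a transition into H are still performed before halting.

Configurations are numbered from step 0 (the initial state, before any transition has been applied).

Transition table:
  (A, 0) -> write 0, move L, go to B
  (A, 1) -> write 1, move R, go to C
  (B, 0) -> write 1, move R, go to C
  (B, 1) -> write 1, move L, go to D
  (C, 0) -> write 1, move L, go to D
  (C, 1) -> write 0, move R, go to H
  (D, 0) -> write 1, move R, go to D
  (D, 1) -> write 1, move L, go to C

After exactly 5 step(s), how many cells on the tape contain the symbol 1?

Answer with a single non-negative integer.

Step 1: in state A at pos 2, read 0 -> (A,0)->write 0,move L,goto B. Now: state=B, head=1, tape[-4..3]=01000000 (head:      ^)
Step 2: in state B at pos 1, read 0 -> (B,0)->write 1,move R,goto C. Now: state=C, head=2, tape[-4..3]=01000100 (head:       ^)
Step 3: in state C at pos 2, read 0 -> (C,0)->write 1,move L,goto D. Now: state=D, head=1, tape[-4..3]=01000110 (head:      ^)
Step 4: in state D at pos 1, read 1 -> (D,1)->write 1,move L,goto C. Now: state=C, head=0, tape[-4..3]=01000110 (head:     ^)
Step 5: in state C at pos 0, read 0 -> (C,0)->write 1,move L,goto D. Now: state=D, head=-1, tape[-4..3]=01001110 (head:    ^)
Cells containing 1 after step 5: {-3, 0, 1, 2} -> 4 cell(s)

Answer: 4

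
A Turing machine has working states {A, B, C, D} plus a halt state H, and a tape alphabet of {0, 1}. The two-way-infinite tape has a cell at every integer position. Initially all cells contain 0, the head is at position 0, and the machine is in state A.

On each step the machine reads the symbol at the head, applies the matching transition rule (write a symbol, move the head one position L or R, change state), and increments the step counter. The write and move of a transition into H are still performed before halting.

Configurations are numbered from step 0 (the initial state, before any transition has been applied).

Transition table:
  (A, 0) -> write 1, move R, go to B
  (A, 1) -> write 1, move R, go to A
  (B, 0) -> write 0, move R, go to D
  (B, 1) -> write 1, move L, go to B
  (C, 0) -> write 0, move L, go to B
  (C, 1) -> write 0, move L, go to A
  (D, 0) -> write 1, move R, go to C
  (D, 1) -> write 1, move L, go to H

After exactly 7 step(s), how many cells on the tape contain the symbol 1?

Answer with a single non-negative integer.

Step 1: in state A at pos 0, read 0 -> (A,0)->write 1,move R,goto B. Now: state=B, head=1, tape[-1..2]=0100 (head:   ^)
Step 2: in state B at pos 1, read 0 -> (B,0)->write 0,move R,goto D. Now: state=D, head=2, tape[-1..3]=01000 (head:    ^)
Step 3: in state D at pos 2, read 0 -> (D,0)->write 1,move R,goto C. Now: state=C, head=3, tape[-1..4]=010100 (head:     ^)
Step 4: in state C at pos 3, read 0 -> (C,0)->write 0,move L,goto B. Now: state=B, head=2, tape[-1..4]=010100 (head:    ^)
Step 5: in state B at pos 2, read 1 -> (B,1)->write 1,move L,goto B. Now: state=B, head=1, tape[-1..4]=010100 (head:   ^)
Step 6: in state B at pos 1, read 0 -> (B,0)->write 0,move R,goto D. Now: state=D, head=2, tape[-1..4]=010100 (head:    ^)
Step 7: in state D at pos 2, read 1 -> (D,1)->write 1,move L,goto H. Now: state=H, head=1, tape[-1..4]=010100 (head:   ^)
Cells containing 1 after step 7: {0, 2} -> 2 cell(s)

Answer: 2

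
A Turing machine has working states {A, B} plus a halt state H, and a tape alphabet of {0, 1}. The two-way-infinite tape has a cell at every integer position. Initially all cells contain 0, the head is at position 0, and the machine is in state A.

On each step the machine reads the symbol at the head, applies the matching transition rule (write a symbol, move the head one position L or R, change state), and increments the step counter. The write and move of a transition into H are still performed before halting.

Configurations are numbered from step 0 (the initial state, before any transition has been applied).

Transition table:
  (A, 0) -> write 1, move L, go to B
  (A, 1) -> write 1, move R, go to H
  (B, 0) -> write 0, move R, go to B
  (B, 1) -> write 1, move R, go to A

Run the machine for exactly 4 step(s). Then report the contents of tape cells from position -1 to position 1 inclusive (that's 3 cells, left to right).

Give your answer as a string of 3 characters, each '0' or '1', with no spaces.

Step 1: in state A at pos 0, read 0 -> (A,0)->write 1,move L,goto B. Now: state=B, head=-1, tape[-2..1]=0010 (head:  ^)
Step 2: in state B at pos -1, read 0 -> (B,0)->write 0,move R,goto B. Now: state=B, head=0, tape[-2..1]=0010 (head:   ^)
Step 3: in state B at pos 0, read 1 -> (B,1)->write 1,move R,goto A. Now: state=A, head=1, tape[-2..2]=00100 (head:    ^)
Step 4: in state A at pos 1, read 0 -> (A,0)->write 1,move L,goto B. Now: state=B, head=0, tape[-2..2]=00110 (head:   ^)

Answer: 011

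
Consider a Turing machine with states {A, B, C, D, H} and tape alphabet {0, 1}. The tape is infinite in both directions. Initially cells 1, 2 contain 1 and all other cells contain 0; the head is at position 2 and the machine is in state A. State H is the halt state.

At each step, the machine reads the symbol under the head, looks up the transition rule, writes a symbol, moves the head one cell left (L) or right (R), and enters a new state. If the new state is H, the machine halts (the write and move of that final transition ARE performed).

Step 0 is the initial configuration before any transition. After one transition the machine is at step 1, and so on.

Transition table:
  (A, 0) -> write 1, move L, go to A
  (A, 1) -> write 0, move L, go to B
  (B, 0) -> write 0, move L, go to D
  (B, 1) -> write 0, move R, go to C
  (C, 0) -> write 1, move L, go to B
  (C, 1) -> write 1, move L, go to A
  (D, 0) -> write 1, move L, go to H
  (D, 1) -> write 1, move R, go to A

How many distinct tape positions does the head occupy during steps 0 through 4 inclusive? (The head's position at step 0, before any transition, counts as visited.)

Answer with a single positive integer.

Answer: 3

Derivation:
Step 1: in state A at pos 2, read 1 -> (A,1)->write 0,move L,goto B. Now: state=B, head=1, tape[0..3]=0100 (head:  ^)
Step 2: in state B at pos 1, read 1 -> (B,1)->write 0,move R,goto C. Now: state=C, head=2, tape[0..3]=0000 (head:   ^)
Step 3: in state C at pos 2, read 0 -> (C,0)->write 1,move L,goto B. Now: state=B, head=1, tape[0..3]=0010 (head:  ^)
Step 4: in state B at pos 1, read 0 -> (B,0)->write 0,move L,goto D. Now: state=D, head=0, tape[-1..3]=00010 (head:  ^)
Head positions at steps 0..4: starting at 2, distinct positions visited = {0, 1, 2} -> 3 position(s)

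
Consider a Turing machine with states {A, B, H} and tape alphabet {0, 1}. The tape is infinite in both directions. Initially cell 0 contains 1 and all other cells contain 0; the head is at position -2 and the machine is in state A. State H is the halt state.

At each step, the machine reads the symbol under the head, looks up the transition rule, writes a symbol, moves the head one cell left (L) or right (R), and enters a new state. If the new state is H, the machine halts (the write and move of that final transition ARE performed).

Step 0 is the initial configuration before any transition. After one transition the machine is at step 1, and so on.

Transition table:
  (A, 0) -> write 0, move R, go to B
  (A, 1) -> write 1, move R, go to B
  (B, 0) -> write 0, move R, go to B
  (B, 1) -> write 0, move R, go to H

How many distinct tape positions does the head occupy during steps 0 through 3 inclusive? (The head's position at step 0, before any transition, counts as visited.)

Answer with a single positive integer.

Step 1: in state A at pos -2, read 0 -> (A,0)->write 0,move R,goto B. Now: state=B, head=-1, tape[-3..1]=00010 (head:   ^)
Step 2: in state B at pos -1, read 0 -> (B,0)->write 0,move R,goto B. Now: state=B, head=0, tape[-3..1]=00010 (head:    ^)
Step 3: in state B at pos 0, read 1 -> (B,1)->write 0,move R,goto H. Now: state=H, head=1, tape[-3..2]=000000 (head:     ^)
Head positions at steps 0..3: starting at -2, distinct positions visited = {-2, -1, 0, 1} -> 4 position(s)

Answer: 4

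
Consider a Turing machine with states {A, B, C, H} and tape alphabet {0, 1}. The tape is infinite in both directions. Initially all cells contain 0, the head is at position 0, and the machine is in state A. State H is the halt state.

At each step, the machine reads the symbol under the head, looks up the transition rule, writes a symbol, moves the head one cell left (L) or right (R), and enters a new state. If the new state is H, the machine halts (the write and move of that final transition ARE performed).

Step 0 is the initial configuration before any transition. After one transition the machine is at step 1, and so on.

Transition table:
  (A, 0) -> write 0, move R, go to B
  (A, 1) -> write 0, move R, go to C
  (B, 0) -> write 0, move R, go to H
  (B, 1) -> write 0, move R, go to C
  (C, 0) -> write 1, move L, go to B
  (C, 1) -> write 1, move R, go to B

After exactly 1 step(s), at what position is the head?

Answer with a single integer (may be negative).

Answer: 1

Derivation:
Step 1: in state A at pos 0, read 0 -> (A,0)->write 0,move R,goto B. Now: state=B, head=1, tape[-1..2]=0000 (head:   ^)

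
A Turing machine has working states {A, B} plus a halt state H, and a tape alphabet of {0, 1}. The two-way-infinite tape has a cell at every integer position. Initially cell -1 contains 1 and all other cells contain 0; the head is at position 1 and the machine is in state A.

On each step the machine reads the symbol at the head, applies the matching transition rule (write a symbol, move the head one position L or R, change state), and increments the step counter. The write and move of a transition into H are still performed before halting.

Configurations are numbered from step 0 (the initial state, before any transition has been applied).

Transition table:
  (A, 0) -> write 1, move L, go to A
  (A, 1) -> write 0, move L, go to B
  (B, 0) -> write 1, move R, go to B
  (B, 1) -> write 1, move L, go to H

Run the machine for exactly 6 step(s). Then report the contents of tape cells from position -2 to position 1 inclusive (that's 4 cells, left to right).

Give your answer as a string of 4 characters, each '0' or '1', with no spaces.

Answer: 1111

Derivation:
Step 1: in state A at pos 1, read 0 -> (A,0)->write 1,move L,goto A. Now: state=A, head=0, tape[-2..2]=01010 (head:   ^)
Step 2: in state A at pos 0, read 0 -> (A,0)->write 1,move L,goto A. Now: state=A, head=-1, tape[-2..2]=01110 (head:  ^)
Step 3: in state A at pos -1, read 1 -> (A,1)->write 0,move L,goto B. Now: state=B, head=-2, tape[-3..2]=000110 (head:  ^)
Step 4: in state B at pos -2, read 0 -> (B,0)->write 1,move R,goto B. Now: state=B, head=-1, tape[-3..2]=010110 (head:   ^)
Step 5: in state B at pos -1, read 0 -> (B,0)->write 1,move R,goto B. Now: state=B, head=0, tape[-3..2]=011110 (head:    ^)
Step 6: in state B at pos 0, read 1 -> (B,1)->write 1,move L,goto H. Now: state=H, head=-1, tape[-3..2]=011110 (head:   ^)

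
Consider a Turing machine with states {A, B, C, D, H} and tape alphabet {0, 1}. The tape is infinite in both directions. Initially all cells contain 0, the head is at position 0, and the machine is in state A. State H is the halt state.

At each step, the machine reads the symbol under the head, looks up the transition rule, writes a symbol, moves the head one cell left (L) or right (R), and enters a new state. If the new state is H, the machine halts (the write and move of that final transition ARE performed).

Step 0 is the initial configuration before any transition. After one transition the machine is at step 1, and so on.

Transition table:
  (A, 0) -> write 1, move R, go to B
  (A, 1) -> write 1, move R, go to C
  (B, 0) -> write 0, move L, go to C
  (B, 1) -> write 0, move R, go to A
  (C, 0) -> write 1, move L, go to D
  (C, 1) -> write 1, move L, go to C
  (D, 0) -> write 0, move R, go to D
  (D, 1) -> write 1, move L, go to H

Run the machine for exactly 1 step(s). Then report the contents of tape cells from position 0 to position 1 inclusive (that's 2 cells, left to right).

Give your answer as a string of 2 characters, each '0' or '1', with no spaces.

Answer: 10

Derivation:
Step 1: in state A at pos 0, read 0 -> (A,0)->write 1,move R,goto B. Now: state=B, head=1, tape[-1..2]=0100 (head:   ^)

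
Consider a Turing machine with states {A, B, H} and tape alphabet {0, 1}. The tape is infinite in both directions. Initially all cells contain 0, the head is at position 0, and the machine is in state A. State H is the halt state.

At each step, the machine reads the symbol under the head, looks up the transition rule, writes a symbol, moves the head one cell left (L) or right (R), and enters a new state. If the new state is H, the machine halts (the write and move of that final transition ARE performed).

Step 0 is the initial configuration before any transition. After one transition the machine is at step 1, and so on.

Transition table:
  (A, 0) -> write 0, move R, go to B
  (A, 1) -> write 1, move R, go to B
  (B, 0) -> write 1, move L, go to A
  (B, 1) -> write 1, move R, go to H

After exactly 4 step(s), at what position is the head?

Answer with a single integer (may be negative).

Step 1: in state A at pos 0, read 0 -> (A,0)->write 0,move R,goto B. Now: state=B, head=1, tape[-1..2]=0000 (head:   ^)
Step 2: in state B at pos 1, read 0 -> (B,0)->write 1,move L,goto A. Now: state=A, head=0, tape[-1..2]=0010 (head:  ^)
Step 3: in state A at pos 0, read 0 -> (A,0)->write 0,move R,goto B. Now: state=B, head=1, tape[-1..2]=0010 (head:   ^)
Step 4: in state B at pos 1, read 1 -> (B,1)->write 1,move R,goto H. Now: state=H, head=2, tape[-1..3]=00100 (head:    ^)

Answer: 2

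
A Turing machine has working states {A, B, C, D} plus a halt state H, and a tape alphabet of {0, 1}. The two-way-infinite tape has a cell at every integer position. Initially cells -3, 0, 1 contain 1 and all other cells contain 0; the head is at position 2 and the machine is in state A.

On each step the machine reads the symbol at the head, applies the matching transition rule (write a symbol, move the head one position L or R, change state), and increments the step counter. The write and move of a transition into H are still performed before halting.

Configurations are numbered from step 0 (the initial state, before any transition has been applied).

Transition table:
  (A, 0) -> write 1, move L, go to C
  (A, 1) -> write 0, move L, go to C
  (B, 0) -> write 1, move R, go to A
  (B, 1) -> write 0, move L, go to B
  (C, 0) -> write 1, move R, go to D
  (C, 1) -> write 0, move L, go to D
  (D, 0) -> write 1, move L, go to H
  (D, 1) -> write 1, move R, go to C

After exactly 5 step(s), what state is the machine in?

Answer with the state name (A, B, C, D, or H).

Answer: C

Derivation:
Step 1: in state A at pos 2, read 0 -> (A,0)->write 1,move L,goto C. Now: state=C, head=1, tape[-4..3]=01001110 (head:      ^)
Step 2: in state C at pos 1, read 1 -> (C,1)->write 0,move L,goto D. Now: state=D, head=0, tape[-4..3]=01001010 (head:     ^)
Step 3: in state D at pos 0, read 1 -> (D,1)->write 1,move R,goto C. Now: state=C, head=1, tape[-4..3]=01001010 (head:      ^)
Step 4: in state C at pos 1, read 0 -> (C,0)->write 1,move R,goto D. Now: state=D, head=2, tape[-4..3]=01001110 (head:       ^)
Step 5: in state D at pos 2, read 1 -> (D,1)->write 1,move R,goto C. Now: state=C, head=3, tape[-4..4]=010011100 (head:        ^)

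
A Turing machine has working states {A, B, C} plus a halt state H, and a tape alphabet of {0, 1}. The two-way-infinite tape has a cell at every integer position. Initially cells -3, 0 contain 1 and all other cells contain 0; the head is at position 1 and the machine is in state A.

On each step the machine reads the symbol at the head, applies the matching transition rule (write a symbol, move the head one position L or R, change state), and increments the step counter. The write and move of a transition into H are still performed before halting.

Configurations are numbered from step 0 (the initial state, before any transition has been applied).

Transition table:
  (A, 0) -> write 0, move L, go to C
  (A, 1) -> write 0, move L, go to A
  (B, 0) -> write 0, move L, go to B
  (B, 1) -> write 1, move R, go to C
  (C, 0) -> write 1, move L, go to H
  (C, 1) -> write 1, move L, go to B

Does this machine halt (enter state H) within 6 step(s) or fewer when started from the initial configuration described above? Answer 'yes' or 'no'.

Step 1: in state A at pos 1, read 0 -> (A,0)->write 0,move L,goto C. Now: state=C, head=0, tape[-4..2]=0100100 (head:     ^)
Step 2: in state C at pos 0, read 1 -> (C,1)->write 1,move L,goto B. Now: state=B, head=-1, tape[-4..2]=0100100 (head:    ^)
Step 3: in state B at pos -1, read 0 -> (B,0)->write 0,move L,goto B. Now: state=B, head=-2, tape[-4..2]=0100100 (head:   ^)
Step 4: in state B at pos -2, read 0 -> (B,0)->write 0,move L,goto B. Now: state=B, head=-3, tape[-4..2]=0100100 (head:  ^)
Step 5: in state B at pos -3, read 1 -> (B,1)->write 1,move R,goto C. Now: state=C, head=-2, tape[-4..2]=0100100 (head:   ^)
Step 6: in state C at pos -2, read 0 -> (C,0)->write 1,move L,goto H. Now: state=H, head=-3, tape[-4..2]=0110100 (head:  ^)
State H reached at step 6; 6 <= 6 -> yes

Answer: yes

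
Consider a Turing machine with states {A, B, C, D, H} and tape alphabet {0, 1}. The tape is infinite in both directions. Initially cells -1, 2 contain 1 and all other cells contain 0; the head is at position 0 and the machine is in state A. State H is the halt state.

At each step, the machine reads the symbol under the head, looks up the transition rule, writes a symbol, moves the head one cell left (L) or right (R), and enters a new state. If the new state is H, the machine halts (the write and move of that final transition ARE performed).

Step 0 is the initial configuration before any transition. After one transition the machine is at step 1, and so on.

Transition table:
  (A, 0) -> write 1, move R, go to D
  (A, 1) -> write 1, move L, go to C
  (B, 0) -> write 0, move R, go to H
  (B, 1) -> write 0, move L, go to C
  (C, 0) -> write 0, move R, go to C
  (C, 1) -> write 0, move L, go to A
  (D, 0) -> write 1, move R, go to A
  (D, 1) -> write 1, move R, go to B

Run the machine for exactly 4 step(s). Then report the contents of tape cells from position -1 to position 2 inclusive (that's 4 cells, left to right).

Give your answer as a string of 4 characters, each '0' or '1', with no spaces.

Answer: 1101

Derivation:
Step 1: in state A at pos 0, read 0 -> (A,0)->write 1,move R,goto D. Now: state=D, head=1, tape[-2..3]=011010 (head:    ^)
Step 2: in state D at pos 1, read 0 -> (D,0)->write 1,move R,goto A. Now: state=A, head=2, tape[-2..3]=011110 (head:     ^)
Step 3: in state A at pos 2, read 1 -> (A,1)->write 1,move L,goto C. Now: state=C, head=1, tape[-2..3]=011110 (head:    ^)
Step 4: in state C at pos 1, read 1 -> (C,1)->write 0,move L,goto A. Now: state=A, head=0, tape[-2..3]=011010 (head:   ^)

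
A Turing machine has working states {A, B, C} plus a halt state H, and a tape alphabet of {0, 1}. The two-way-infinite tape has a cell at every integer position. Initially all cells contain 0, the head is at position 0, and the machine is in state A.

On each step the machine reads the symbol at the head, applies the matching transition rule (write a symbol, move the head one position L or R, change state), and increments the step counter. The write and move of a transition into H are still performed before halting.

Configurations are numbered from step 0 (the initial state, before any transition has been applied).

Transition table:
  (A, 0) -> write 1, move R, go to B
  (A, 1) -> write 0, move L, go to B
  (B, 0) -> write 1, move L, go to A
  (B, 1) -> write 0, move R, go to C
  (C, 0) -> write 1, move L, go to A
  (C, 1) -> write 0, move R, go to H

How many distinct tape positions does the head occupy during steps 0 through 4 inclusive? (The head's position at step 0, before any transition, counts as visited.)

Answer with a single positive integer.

Step 1: in state A at pos 0, read 0 -> (A,0)->write 1,move R,goto B. Now: state=B, head=1, tape[-1..2]=0100 (head:   ^)
Step 2: in state B at pos 1, read 0 -> (B,0)->write 1,move L,goto A. Now: state=A, head=0, tape[-1..2]=0110 (head:  ^)
Step 3: in state A at pos 0, read 1 -> (A,1)->write 0,move L,goto B. Now: state=B, head=-1, tape[-2..2]=00010 (head:  ^)
Step 4: in state B at pos -1, read 0 -> (B,0)->write 1,move L,goto A. Now: state=A, head=-2, tape[-3..2]=001010 (head:  ^)
Head positions at steps 0..4: starting at 0, distinct positions visited = {-2, -1, 0, 1} -> 4 position(s)

Answer: 4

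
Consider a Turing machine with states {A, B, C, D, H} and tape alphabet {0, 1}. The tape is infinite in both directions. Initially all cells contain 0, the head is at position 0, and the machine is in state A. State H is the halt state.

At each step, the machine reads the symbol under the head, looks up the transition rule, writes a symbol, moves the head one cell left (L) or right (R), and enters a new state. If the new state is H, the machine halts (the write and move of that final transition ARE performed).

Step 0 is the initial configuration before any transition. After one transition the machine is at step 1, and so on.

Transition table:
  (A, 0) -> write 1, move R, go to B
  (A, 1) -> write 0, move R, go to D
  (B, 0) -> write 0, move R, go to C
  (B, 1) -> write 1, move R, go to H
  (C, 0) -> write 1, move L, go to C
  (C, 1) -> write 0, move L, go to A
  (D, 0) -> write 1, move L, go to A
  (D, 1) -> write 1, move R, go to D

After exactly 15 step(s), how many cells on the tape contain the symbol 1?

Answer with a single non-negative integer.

Step 1: in state A at pos 0, read 0 -> (A,0)->write 1,move R,goto B. Now: state=B, head=1, tape[-1..2]=0100 (head:   ^)
Step 2: in state B at pos 1, read 0 -> (B,0)->write 0,move R,goto C. Now: state=C, head=2, tape[-1..3]=01000 (head:    ^)
Step 3: in state C at pos 2, read 0 -> (C,0)->write 1,move L,goto C. Now: state=C, head=1, tape[-1..3]=01010 (head:   ^)
Step 4: in state C at pos 1, read 0 -> (C,0)->write 1,move L,goto C. Now: state=C, head=0, tape[-1..3]=01110 (head:  ^)
Step 5: in state C at pos 0, read 1 -> (C,1)->write 0,move L,goto A. Now: state=A, head=-1, tape[-2..3]=000110 (head:  ^)
Step 6: in state A at pos -1, read 0 -> (A,0)->write 1,move R,goto B. Now: state=B, head=0, tape[-2..3]=010110 (head:   ^)
Step 7: in state B at pos 0, read 0 -> (B,0)->write 0,move R,goto C. Now: state=C, head=1, tape[-2..3]=010110 (head:    ^)
Step 8: in state C at pos 1, read 1 -> (C,1)->write 0,move L,goto A. Now: state=A, head=0, tape[-2..3]=010010 (head:   ^)
Step 9: in state A at pos 0, read 0 -> (A,0)->write 1,move R,goto B. Now: state=B, head=1, tape[-2..3]=011010 (head:    ^)
Step 10: in state B at pos 1, read 0 -> (B,0)->write 0,move R,goto C. Now: state=C, head=2, tape[-2..3]=011010 (head:     ^)
Step 11: in state C at pos 2, read 1 -> (C,1)->write 0,move L,goto A. Now: state=A, head=1, tape[-2..3]=011000 (head:    ^)
Step 12: in state A at pos 1, read 0 -> (A,0)->write 1,move R,goto B. Now: state=B, head=2, tape[-2..3]=011100 (head:     ^)
Step 13: in state B at pos 2, read 0 -> (B,0)->write 0,move R,goto C. Now: state=C, head=3, tape[-2..4]=0111000 (head:      ^)
Step 14: in state C at pos 3, read 0 -> (C,0)->write 1,move L,goto C. Now: state=C, head=2, tape[-2..4]=0111010 (head:     ^)
Step 15: in state C at pos 2, read 0 -> (C,0)->write 1,move L,goto C. Now: state=C, head=1, tape[-2..4]=0111110 (head:    ^)
Cells containing 1 after step 15: {-1, 0, 1, 2, 3} -> 5 cell(s)

Answer: 5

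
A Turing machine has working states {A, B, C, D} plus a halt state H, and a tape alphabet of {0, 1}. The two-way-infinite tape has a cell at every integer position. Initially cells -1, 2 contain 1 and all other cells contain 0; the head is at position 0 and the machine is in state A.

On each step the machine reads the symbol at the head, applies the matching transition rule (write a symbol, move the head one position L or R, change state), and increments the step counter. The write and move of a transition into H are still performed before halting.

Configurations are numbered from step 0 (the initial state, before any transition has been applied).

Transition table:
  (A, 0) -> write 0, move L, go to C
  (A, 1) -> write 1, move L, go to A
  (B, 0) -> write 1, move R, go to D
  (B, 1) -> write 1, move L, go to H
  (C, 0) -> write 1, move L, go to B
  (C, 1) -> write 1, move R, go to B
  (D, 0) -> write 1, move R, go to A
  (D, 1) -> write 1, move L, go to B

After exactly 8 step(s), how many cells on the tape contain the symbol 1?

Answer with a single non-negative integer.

Answer: 4

Derivation:
Step 1: in state A at pos 0, read 0 -> (A,0)->write 0,move L,goto C. Now: state=C, head=-1, tape[-2..3]=010010 (head:  ^)
Step 2: in state C at pos -1, read 1 -> (C,1)->write 1,move R,goto B. Now: state=B, head=0, tape[-2..3]=010010 (head:   ^)
Step 3: in state B at pos 0, read 0 -> (B,0)->write 1,move R,goto D. Now: state=D, head=1, tape[-2..3]=011010 (head:    ^)
Step 4: in state D at pos 1, read 0 -> (D,0)->write 1,move R,goto A. Now: state=A, head=2, tape[-2..3]=011110 (head:     ^)
Step 5: in state A at pos 2, read 1 -> (A,1)->write 1,move L,goto A. Now: state=A, head=1, tape[-2..3]=011110 (head:    ^)
Step 6: in state A at pos 1, read 1 -> (A,1)->write 1,move L,goto A. Now: state=A, head=0, tape[-2..3]=011110 (head:   ^)
Step 7: in state A at pos 0, read 1 -> (A,1)->write 1,move L,goto A. Now: state=A, head=-1, tape[-2..3]=011110 (head:  ^)
Step 8: in state A at pos -1, read 1 -> (A,1)->write 1,move L,goto A. Now: state=A, head=-2, tape[-3..3]=0011110 (head:  ^)
Cells containing 1 after step 8: {-1, 0, 1, 2} -> 4 cell(s)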